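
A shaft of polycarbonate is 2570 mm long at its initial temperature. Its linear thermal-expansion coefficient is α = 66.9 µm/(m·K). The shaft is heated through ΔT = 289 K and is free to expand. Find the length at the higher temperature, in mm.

2619.7 mm

ΔL = α·L₀·ΔT = 66.9×10⁻⁶ × 2570 mm × 289.0 K = 49.7 mm.
L = L₀ + ΔL = 2570 + 49.7 = 2619.7 mm.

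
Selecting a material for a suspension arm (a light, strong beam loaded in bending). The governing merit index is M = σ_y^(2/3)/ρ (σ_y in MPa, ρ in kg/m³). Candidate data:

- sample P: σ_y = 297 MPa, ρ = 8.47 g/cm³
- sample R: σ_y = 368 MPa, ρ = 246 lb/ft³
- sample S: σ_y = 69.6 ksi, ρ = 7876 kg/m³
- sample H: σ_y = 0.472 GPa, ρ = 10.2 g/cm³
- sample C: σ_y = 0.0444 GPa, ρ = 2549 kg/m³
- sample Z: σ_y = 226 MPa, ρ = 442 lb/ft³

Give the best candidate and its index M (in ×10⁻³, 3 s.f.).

sample R, M = 13.0×10⁻³

In SI units:
  sample P: σ_y = 297.0 MPa, ρ = 8470 kg/m³
  sample R: σ_y = 368.0 MPa, ρ = 3941 kg/m³
  sample S: σ_y = 479.9 MPa, ρ = 7876 kg/m³
  sample H: σ_y = 472.0 MPa, ρ = 10200 kg/m³
  sample C: σ_y = 44.40 MPa, ρ = 2549 kg/m³
  sample Z: σ_y = 226.0 MPa, ρ = 7080 kg/m³
  sample R: M = 13.0×10⁻³
  sample S: M = 7.78×10⁻³
  sample H: M = 5.94×10⁻³
  sample P: M = 5.26×10⁻³
  sample Z: M = 5.24×10⁻³
  sample C: M = 4.92×10⁻³
Highest index: sample R.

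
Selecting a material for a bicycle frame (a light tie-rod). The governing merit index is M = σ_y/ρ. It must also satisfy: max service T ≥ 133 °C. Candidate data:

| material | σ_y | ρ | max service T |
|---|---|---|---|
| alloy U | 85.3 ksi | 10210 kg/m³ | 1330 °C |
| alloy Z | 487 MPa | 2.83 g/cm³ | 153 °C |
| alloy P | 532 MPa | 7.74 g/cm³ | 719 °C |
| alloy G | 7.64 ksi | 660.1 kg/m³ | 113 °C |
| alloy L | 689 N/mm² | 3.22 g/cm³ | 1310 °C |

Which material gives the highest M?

Screen on constraints: max service T ≥ 133 °C. Survivors: alloy U, alloy Z, alloy P, alloy L.
Convert each candidate to consistent units, then evaluate M:
  alloy U: σ_y = 588.1 MPa, ρ = 10210 kg/m³
  alloy Z: σ_y = 487.0 MPa, ρ = 2830 kg/m³
  alloy P: σ_y = 532.0 MPa, ρ = 7740 kg/m³
  alloy L: σ_y = 689.0 MPa, ρ = 3220 kg/m³
  alloy L: M = 214 kN·m/kg
  alloy Z: M = 172 kN·m/kg
  alloy P: M = 68.7 kN·m/kg
  alloy U: M = 57.6 kN·m/kg
The maximum is for alloy L.

alloy L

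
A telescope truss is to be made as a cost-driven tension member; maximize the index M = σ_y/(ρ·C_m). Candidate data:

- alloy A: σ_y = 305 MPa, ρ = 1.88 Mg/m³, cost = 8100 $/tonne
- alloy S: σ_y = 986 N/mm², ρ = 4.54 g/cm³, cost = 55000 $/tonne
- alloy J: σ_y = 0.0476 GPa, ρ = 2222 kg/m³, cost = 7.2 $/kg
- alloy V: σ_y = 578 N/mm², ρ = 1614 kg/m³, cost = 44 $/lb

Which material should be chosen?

alloy A

Normalizing units and computing the index:
  alloy A: σ_y = 305.0 MPa, ρ = 1880 kg/m³, cost = 8.100 $/kg
  alloy S: σ_y = 986.0 MPa, ρ = 4540 kg/m³, cost = 55.00 $/kg
  alloy J: σ_y = 47.60 MPa, ρ = 2222 kg/m³, cost = 7.200 $/kg
  alloy V: σ_y = 578.0 MPa, ρ = 1614 kg/m³, cost = 97.00 $/kg
  alloy A: M = 20.0 kN·m per $
  alloy S: M = 3.95 kN·m per $
  alloy V: M = 3.69 kN·m per $
  alloy J: M = 2.98 kN·m per $
Alloy A has the largest M.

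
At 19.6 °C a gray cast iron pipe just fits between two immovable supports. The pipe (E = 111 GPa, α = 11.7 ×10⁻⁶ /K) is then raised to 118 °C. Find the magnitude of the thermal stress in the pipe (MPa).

128 MPa

ΔT = 98.40 K. Constrained thermal stress σ = E·α·ΔT = 111.0×10³ MPa × 11.7×10⁻⁶ × 98.40 = 128 MPa (compressive).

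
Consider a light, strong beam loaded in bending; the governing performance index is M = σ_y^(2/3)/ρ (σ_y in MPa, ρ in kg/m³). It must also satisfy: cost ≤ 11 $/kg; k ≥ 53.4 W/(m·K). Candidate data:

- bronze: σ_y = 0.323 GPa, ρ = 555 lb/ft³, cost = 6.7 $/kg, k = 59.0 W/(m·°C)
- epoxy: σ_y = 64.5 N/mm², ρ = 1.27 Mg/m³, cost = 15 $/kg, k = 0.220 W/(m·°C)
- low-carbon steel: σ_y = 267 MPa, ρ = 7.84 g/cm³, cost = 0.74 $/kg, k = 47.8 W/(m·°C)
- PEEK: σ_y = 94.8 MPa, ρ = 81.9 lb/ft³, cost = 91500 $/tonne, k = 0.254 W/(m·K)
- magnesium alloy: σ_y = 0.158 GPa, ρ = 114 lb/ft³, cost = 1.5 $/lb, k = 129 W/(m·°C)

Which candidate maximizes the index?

magnesium alloy

Screen on constraints: cost ≤ 11 $/kg; k ≥ 53.4 W/(m·K). Survivors: bronze, magnesium alloy.
Putting every candidate on a common basis:
  bronze: σ_y = 323.0 MPa, ρ = 8890 kg/m³
  magnesium alloy: σ_y = 158.0 MPa, ρ = 1826 kg/m³
  magnesium alloy: M = 16.0×10⁻³
  bronze: M = 5.30×10⁻³
Magnesium alloy has the largest M.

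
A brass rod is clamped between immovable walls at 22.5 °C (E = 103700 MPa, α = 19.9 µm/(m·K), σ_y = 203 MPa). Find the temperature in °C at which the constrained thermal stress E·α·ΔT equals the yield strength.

E = 103700 MPa = 103.7 GPa.
E·α·ΔT = 203.0 MPa ⇒ ΔT = 203.0 / (103.7×10³ × 19.9×10⁻⁶) = 98.37 K.
T = 22.5 + 98.37 = 120.9 °C.

121 °C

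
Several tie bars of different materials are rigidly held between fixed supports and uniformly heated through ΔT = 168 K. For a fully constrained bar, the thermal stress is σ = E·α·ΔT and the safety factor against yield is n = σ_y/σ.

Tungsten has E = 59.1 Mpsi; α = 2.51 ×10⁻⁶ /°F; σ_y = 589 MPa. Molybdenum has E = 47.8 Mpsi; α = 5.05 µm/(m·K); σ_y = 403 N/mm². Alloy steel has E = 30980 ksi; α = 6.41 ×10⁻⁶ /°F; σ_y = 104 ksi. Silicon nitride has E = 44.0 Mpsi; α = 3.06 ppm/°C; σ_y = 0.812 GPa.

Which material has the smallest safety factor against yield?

With everything in SI (GPa, ×10⁻⁶/K, MPa):
  tungsten: E = 407.5, α = 4.52, σ_y = 589.0 → σ = 309 MPa, n = 1.90
  molybdenum: E = 329.6, α = 5.05, σ_y = 403.0 → σ = 280 MPa, n = 1.44
  alloy steel: E = 213.6, α = 11.5, σ_y = 717.1 → σ = 414 MPa, n = 1.73
  silicon nitride: E = 303.4, α = 3.06, σ_y = 812.0 → σ = 156 MPa, n = 5.21
Smallest n: molybdenum with n = 1.44.

molybdenum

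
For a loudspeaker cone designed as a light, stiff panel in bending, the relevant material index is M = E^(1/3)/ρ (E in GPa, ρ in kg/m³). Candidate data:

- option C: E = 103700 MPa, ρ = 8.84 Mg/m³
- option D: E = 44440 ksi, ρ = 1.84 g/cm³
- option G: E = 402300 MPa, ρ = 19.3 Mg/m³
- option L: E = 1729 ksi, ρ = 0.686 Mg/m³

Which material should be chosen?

option D

Convert each candidate to consistent units, then evaluate M:
  option C: E = 103.7 GPa, ρ = 8840 kg/m³
  option D: E = 306.4 GPa, ρ = 1840 kg/m³
  option G: E = 402.3 GPa, ρ = 19300 kg/m³
  option L: E = 11.92 GPa, ρ = 686.0 kg/m³
  option D: M = 3.66×10⁻³
  option L: M = 3.33×10⁻³
  option C: M = 0.531×10⁻³
  option G: M = 0.382×10⁻³
The maximum is for option D.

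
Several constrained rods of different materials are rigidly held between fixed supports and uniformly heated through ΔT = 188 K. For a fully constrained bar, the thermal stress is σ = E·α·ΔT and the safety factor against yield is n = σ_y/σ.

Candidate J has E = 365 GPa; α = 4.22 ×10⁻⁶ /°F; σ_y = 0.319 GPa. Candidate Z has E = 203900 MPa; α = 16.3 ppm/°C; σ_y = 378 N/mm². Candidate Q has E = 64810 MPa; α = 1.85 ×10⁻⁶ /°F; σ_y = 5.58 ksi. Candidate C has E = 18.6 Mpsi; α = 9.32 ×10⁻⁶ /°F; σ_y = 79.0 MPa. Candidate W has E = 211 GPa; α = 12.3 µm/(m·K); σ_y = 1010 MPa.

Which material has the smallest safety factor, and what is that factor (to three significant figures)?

Per material, after unit conversion:
  candidate J: E = 365.0, α = 7.60, σ_y = 319.0 → σ = 521 MPa, n = 0.612
  candidate Z: E = 203.9, α = 16.3, σ_y = 378.0 → σ = 625 MPa, n = 0.605
  candidate Q: E = 64.81, α = 3.33, σ_y = 38.47 → σ = 40.6 MPa, n = 0.948
  candidate C: E = 128.2, α = 16.8, σ_y = 79.00 → σ = 404 MPa, n = 0.195
  candidate W: E = 211.0, α = 12.3, σ_y = 1010 → σ = 488 MPa, n = 2.07
Candidate C has the lowest safety factor, n = 0.195.

candidate C, n = 0.195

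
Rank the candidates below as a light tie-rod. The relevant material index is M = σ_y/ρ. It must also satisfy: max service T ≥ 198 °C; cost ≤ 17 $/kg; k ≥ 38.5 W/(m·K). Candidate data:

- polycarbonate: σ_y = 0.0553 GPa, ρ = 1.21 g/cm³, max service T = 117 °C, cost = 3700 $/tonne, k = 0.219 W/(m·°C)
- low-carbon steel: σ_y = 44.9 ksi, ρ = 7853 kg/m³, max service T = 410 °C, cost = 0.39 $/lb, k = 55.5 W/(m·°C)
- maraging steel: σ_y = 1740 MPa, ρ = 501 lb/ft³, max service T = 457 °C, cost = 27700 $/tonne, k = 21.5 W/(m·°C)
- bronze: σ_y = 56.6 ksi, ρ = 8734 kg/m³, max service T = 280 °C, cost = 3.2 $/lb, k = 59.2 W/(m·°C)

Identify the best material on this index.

Screen on constraints: max service T ≥ 198 °C; cost ≤ 17 $/kg; k ≥ 38.5 W/(m·K). Survivors: low-carbon steel, bronze.
Normalizing units and computing the index:
  low-carbon steel: σ_y = 309.6 MPa, ρ = 7853 kg/m³
  bronze: σ_y = 390.2 MPa, ρ = 8734 kg/m³
  bronze: M = 44.7 kN·m/kg
  low-carbon steel: M = 39.4 kN·m/kg
Highest index: bronze.

bronze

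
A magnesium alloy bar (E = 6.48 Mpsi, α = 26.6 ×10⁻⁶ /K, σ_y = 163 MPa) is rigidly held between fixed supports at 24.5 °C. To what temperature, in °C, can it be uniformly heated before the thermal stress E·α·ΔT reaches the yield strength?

162 °C

E = 6.48 Mpsi = 44.68 GPa.
E·α·ΔT = 163.0 MPa ⇒ ΔT = 163.0 / (44.68×10³ × 26.6×10⁻⁶) = 137.2 K.
T = 24.5 + 137.2 = 161.7 °C.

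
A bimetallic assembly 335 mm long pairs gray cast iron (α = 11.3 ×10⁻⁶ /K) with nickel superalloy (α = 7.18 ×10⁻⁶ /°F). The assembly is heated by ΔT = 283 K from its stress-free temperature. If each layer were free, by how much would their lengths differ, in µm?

154 µm

nickel superalloy: α = 7.18×10⁻⁶/°F × 9/5 = 12.9×10⁻⁶/K.
Δα = |11.3 − 12.9|×10⁻⁶/K = 1.62×10⁻⁶/K.
ΔL_mismatch = Δα·L·ΔT = 1.62×10⁻⁶ × 335.0 mm × 283.0 K = 154 µm.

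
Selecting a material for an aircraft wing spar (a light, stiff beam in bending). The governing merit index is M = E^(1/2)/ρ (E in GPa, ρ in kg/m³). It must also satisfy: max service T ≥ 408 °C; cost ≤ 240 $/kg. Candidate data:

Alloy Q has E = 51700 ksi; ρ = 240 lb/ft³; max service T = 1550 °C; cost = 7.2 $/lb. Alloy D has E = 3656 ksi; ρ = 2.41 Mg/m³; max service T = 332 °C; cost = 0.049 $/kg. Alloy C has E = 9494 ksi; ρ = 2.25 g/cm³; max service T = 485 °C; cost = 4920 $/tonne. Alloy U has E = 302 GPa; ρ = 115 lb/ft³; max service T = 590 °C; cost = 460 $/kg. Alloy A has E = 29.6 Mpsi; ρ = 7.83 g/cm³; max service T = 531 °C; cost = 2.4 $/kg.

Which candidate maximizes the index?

Screen on constraints: max service T ≥ 408 °C; cost ≤ 240 $/kg. Survivors: alloy Q, alloy C, alloy A.
In SI units:
  alloy Q: E = 356.5 GPa, ρ = 3844 kg/m³
  alloy C: E = 65.46 GPa, ρ = 2250 kg/m³
  alloy A: E = 204.1 GPa, ρ = 7830 kg/m³
  alloy Q: M = 4.91×10⁻³
  alloy C: M = 3.60×10⁻³
  alloy A: M = 1.82×10⁻³
Alloy Q has the largest M.

alloy Q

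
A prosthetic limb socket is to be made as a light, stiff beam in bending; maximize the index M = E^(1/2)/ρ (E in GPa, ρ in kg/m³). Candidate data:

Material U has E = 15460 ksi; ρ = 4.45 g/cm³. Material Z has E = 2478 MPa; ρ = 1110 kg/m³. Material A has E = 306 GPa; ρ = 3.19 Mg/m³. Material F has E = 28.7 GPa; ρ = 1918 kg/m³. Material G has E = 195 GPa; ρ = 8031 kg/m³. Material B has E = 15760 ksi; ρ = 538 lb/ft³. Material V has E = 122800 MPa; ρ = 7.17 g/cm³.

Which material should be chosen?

material A

Putting every candidate on a common basis:
  material U: E = 106.6 GPa, ρ = 4450 kg/m³
  material Z: E = 2.478 GPa, ρ = 1110 kg/m³
  material A: E = 306.0 GPa, ρ = 3190 kg/m³
  material F: E = 28.70 GPa, ρ = 1918 kg/m³
  material G: E = 195.0 GPa, ρ = 8031 kg/m³
  material B: E = 108.7 GPa, ρ = 8618 kg/m³
  material V: E = 122.8 GPa, ρ = 7170 kg/m³
  material A: M = 5.48×10⁻³
  material F: M = 2.79×10⁻³
  material U: M = 2.32×10⁻³
  material G: M = 1.74×10⁻³
  material V: M = 1.55×10⁻³
  material Z: M = 1.42×10⁻³
  material B: M = 1.21×10⁻³
The maximum is for material A.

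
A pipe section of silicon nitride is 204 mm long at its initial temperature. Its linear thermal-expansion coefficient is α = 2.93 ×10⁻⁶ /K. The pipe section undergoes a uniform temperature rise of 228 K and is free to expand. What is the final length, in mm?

204.14 mm

ΔL = α·L₀·ΔT = 2.93×10⁻⁶ × 204 mm × 228.0 K = 0.136 mm.
L = L₀ + ΔL = 204 + 0.136 = 204.14 mm.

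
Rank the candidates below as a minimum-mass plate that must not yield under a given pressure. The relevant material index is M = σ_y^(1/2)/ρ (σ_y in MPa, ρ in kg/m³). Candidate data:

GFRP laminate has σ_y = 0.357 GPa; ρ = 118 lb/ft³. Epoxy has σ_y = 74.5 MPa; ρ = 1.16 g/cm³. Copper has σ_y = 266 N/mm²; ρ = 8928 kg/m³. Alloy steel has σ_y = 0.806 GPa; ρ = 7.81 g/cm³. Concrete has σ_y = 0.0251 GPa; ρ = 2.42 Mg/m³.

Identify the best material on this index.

Putting every candidate on a common basis:
  GFRP laminate: σ_y = 357.0 MPa, ρ = 1890 kg/m³
  epoxy: σ_y = 74.50 MPa, ρ = 1160 kg/m³
  copper: σ_y = 266.0 MPa, ρ = 8928 kg/m³
  alloy steel: σ_y = 806.0 MPa, ρ = 7810 kg/m³
  concrete: σ_y = 25.10 MPa, ρ = 2420 kg/m³
  GFRP laminate: M = 10.0×10⁻³
  epoxy: M = 7.44×10⁻³
  alloy steel: M = 3.64×10⁻³
  concrete: M = 2.07×10⁻³
  copper: M = 1.83×10⁻³
GFRP laminate has the largest M.

GFRP laminate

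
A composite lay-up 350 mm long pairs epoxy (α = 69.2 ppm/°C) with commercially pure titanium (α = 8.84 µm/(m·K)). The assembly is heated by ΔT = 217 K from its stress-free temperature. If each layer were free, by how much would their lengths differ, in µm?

4580 µm

Δα = |69.2 − 8.84|×10⁻⁶/K = 60.4×10⁻⁶/K.
ΔL_mismatch = Δα·L·ΔT = 60.4×10⁻⁶ × 350.0 mm × 217.0 K = 4580 µm.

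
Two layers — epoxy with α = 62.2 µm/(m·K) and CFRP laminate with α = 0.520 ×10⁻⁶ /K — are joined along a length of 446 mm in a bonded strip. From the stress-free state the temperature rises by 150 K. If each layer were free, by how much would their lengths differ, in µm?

Δα = |62.2 − 0.520|×10⁻⁶/K = 61.7×10⁻⁶/K.
ΔL_mismatch = Δα·L·ΔT = 61.7×10⁻⁶ × 446.0 mm × 150.0 K = 4130 µm.

4130 µm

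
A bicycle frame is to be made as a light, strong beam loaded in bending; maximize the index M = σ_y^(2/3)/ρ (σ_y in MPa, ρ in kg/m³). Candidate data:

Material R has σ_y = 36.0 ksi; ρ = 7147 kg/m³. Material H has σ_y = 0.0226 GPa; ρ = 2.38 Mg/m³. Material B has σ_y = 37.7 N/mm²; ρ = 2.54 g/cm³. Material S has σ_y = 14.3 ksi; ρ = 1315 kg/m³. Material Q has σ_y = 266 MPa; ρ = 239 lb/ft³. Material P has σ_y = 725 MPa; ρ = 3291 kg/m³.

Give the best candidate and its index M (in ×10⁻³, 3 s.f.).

material P, M = 24.5×10⁻³

Normalizing units and computing the index:
  material R: σ_y = 248.2 MPa, ρ = 7147 kg/m³
  material H: σ_y = 22.60 MPa, ρ = 2380 kg/m³
  material B: σ_y = 37.70 MPa, ρ = 2540 kg/m³
  material S: σ_y = 98.60 MPa, ρ = 1315 kg/m³
  material Q: σ_y = 266.0 MPa, ρ = 3828 kg/m³
  material P: σ_y = 725.0 MPa, ρ = 3291 kg/m³
  material P: M = 24.5×10⁻³
  material S: M = 16.2×10⁻³
  material Q: M = 10.8×10⁻³
  material R: M = 5.53×10⁻³
  material B: M = 4.43×10⁻³
  material H: M = 3.36×10⁻³
Material P ranks first.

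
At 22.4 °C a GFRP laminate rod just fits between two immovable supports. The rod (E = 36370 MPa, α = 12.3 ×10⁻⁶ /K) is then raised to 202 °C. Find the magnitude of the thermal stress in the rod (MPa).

80.3 MPa

E = 36370 MPa = 36.37 GPa.
ΔT = 179.6 K. Constrained thermal stress σ = E·α·ΔT = 36.37×10³ MPa × 12.3×10⁻⁶ × 179.6 = 80.3 MPa (compressive).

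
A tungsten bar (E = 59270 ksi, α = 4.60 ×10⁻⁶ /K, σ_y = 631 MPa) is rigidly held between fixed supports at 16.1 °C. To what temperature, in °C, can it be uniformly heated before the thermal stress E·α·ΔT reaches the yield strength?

352 °C

E = 59270 ksi = 408.7 GPa.
E·α·ΔT = 631.0 MPa ⇒ ΔT = 631.0 / (408.7×10³ × 4.60×10⁻⁶) = 335.7 K.
T = 16.1 + 335.7 = 351.8 °C.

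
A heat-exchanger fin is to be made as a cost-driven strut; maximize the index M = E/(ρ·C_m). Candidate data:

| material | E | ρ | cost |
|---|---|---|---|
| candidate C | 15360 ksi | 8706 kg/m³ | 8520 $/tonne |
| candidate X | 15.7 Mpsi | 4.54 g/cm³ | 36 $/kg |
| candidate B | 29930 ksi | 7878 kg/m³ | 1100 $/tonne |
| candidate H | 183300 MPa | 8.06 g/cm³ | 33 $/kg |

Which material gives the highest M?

Normalizing units and computing the index:
  candidate C: E = 105.9 GPa, ρ = 8706 kg/m³, cost = 8.520 $/kg
  candidate X: E = 108.2 GPa, ρ = 4540 kg/m³, cost = 36.00 $/kg
  candidate B: E = 206.4 GPa, ρ = 7878 kg/m³, cost = 1.100 $/kg
  candidate H: E = 183.3 GPa, ρ = 8060 kg/m³, cost = 33.00 $/kg
  candidate B: M = 23.8 MN·m per $
  candidate C: M = 1.43 MN·m per $
  candidate H: M = 0.689 MN·m per $
  candidate X: M = 0.662 MN·m per $
Candidate B has the largest M.

candidate B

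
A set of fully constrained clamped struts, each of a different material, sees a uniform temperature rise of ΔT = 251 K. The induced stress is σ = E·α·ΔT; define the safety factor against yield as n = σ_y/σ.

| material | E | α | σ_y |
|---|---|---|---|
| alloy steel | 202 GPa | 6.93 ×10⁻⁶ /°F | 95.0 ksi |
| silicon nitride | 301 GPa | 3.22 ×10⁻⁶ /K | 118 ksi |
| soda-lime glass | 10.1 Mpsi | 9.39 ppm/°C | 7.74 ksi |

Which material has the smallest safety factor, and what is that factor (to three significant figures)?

In consistent units (E in GPa, α in ×10⁻⁶/K, σ_y in MPa):
  alloy steel: E = 202.0, α = 12.5, σ_y = 655.0 → σ = 632 MPa, n = 1.04
  silicon nitride: E = 301.0, α = 3.22, σ_y = 813.6 → σ = 243 MPa, n = 3.34
  soda-lime glass: E = 69.64, α = 9.39, σ_y = 53.37 → σ = 164 MPa, n = 0.325
Soda-lime glass has the lowest safety factor, n = 0.325.

soda-lime glass, n = 0.325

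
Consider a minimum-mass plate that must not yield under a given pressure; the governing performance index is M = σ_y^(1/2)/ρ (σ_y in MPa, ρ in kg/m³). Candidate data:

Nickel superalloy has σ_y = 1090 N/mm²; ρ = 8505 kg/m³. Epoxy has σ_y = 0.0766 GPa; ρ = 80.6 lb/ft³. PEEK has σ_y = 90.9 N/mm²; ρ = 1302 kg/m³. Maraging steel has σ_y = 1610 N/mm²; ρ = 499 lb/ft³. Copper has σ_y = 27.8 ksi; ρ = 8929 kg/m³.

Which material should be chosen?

PEEK

After converting to SI:
  nickel superalloy: σ_y = 1090 MPa, ρ = 8505 kg/m³
  epoxy: σ_y = 76.60 MPa, ρ = 1291 kg/m³
  PEEK: σ_y = 90.90 MPa, ρ = 1302 kg/m³
  maraging steel: σ_y = 1610 MPa, ρ = 7993 kg/m³
  copper: σ_y = 191.7 MPa, ρ = 8929 kg/m³
  PEEK: M = 7.32×10⁻³
  epoxy: M = 6.78×10⁻³
  maraging steel: M = 5.02×10⁻³
  nickel superalloy: M = 3.88×10⁻³
  copper: M = 1.55×10⁻³
Highest index: PEEK.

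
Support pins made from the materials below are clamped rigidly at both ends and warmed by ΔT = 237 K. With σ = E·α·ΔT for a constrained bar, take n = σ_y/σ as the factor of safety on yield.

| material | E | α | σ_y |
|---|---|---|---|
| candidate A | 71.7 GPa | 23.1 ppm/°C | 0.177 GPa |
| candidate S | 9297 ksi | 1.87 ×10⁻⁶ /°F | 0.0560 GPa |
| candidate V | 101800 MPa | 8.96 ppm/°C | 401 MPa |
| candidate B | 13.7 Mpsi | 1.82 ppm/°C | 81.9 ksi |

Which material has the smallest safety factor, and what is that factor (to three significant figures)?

Converting E to GPa, α to ×10⁻⁶/K, σ_y to MPa, then σ and n for each:
  candidate A: E = 71.70, α = 23.1, σ_y = 177.0 → σ = 393 MPa, n = 0.451
  candidate S: E = 64.10, α = 3.37, σ_y = 56.00 → σ = 51.1 MPa, n = 1.10
  candidate V: E = 101.8, α = 8.96, σ_y = 401.0 → σ = 216 MPa, n = 1.85
  candidate B: E = 94.46, α = 1.82, σ_y = 564.7 → σ = 40.7 MPa, n = 13.9
The minimum is candidate A at n = 0.451.

candidate A, n = 0.451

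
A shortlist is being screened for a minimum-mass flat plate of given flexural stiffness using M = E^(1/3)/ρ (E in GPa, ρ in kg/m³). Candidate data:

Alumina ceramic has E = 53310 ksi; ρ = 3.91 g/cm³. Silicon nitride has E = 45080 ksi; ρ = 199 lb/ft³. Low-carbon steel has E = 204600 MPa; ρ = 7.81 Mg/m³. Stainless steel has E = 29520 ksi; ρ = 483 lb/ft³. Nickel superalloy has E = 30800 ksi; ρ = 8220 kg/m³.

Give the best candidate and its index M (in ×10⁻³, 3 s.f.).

After converting to SI:
  alumina ceramic: E = 367.6 GPa, ρ = 3910 kg/m³
  silicon nitride: E = 310.8 GPa, ρ = 3188 kg/m³
  low-carbon steel: E = 204.6 GPa, ρ = 7810 kg/m³
  stainless steel: E = 203.5 GPa, ρ = 7737 kg/m³
  nickel superalloy: E = 212.4 GPa, ρ = 8220 kg/m³
  silicon nitride: M = 2.13×10⁻³
  alumina ceramic: M = 1.83×10⁻³
  stainless steel: M = 0.760×10⁻³
  low-carbon steel: M = 0.754×10⁻³
  nickel superalloy: M = 0.726×10⁻³
Silicon nitride has the largest M.

silicon nitride, M = 2.13×10⁻³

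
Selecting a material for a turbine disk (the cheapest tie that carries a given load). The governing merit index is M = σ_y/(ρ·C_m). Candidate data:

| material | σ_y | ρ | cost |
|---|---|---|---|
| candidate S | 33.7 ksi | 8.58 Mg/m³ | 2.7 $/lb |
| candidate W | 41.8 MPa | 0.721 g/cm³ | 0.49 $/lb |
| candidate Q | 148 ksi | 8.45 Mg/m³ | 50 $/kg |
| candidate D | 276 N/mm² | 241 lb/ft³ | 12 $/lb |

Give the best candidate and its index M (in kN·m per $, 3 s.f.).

candidate W, M = 53.7 kN·m per $

Convert each candidate to consistent units, then evaluate M:
  candidate S: σ_y = 232.4 MPa, ρ = 8580 kg/m³, cost = 5.952 $/kg
  candidate W: σ_y = 41.80 MPa, ρ = 721.0 kg/m³, cost = 1.080 $/kg
  candidate Q: σ_y = 1020 MPa, ρ = 8450 kg/m³, cost = 50.00 $/kg
  candidate D: σ_y = 276.0 MPa, ρ = 3860 kg/m³, cost = 26.46 $/kg
  candidate W: M = 53.7 kN·m per $
  candidate S: M = 4.55 kN·m per $
  candidate D: M = 2.70 kN·m per $
  candidate Q: M = 2.42 kN·m per $
Candidate W has the largest M.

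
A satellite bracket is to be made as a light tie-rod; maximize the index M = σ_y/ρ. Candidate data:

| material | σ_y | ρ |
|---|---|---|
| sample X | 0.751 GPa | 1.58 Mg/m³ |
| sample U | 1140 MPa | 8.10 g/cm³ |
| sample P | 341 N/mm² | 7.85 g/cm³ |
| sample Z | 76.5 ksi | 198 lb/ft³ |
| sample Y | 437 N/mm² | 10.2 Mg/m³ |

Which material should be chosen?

After converting to SI:
  sample X: σ_y = 751.0 MPa, ρ = 1580 kg/m³
  sample U: σ_y = 1140 MPa, ρ = 8100 kg/m³
  sample P: σ_y = 341.0 MPa, ρ = 7850 kg/m³
  sample Z: σ_y = 527.4 MPa, ρ = 3172 kg/m³
  sample Y: σ_y = 437.0 MPa, ρ = 10200 kg/m³
  sample X: M = 475 kN·m/kg
  sample Z: M = 166 kN·m/kg
  sample U: M = 141 kN·m/kg
  sample P: M = 43.4 kN·m/kg
  sample Y: M = 42.8 kN·m/kg
Highest index: sample X.

sample X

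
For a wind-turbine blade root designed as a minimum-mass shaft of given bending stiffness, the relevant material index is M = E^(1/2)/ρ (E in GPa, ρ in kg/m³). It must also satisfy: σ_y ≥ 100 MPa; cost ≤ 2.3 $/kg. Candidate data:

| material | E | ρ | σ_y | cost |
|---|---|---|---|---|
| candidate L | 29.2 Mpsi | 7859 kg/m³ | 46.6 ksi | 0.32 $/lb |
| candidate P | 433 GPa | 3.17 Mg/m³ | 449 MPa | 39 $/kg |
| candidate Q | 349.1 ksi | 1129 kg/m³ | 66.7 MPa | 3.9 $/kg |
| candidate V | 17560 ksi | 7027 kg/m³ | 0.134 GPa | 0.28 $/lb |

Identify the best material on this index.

candidate L

Screen on constraints: σ_y ≥ 100 MPa; cost ≤ 2.3 $/kg. Survivors: candidate L, candidate V.
Normalizing units and computing the index:
  candidate L: E = 201.3 GPa, ρ = 7859 kg/m³
  candidate V: E = 121.1 GPa, ρ = 7027 kg/m³
  candidate L: M = 1.81×10⁻³
  candidate V: M = 1.57×10⁻³
The maximum is for candidate L.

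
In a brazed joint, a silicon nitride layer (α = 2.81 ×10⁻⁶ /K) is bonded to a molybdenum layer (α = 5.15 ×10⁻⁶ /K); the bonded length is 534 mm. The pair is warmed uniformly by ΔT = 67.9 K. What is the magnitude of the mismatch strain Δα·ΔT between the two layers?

Δα = |2.81 − 5.15|×10⁻⁶/K = 2.34×10⁻⁶/K.
Mismatch strain = Δα·ΔT = 2.34×10⁻⁶ × 67.9 = 1.59×10⁻⁴.

1.59×10⁻⁴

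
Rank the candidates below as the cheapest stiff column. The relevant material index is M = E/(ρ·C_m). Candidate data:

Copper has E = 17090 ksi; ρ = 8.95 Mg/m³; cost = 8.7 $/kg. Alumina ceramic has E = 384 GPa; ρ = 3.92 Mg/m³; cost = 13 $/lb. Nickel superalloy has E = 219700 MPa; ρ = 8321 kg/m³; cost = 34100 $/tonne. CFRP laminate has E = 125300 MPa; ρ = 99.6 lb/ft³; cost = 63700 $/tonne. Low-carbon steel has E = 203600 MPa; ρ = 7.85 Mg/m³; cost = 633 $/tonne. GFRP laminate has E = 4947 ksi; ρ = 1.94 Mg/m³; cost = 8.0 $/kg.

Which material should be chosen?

Putting every candidate on a common basis:
  copper: E = 117.8 GPa, ρ = 8950 kg/m³, cost = 8.700 $/kg
  alumina ceramic: E = 384.0 GPa, ρ = 3920 kg/m³, cost = 28.66 $/kg
  nickel superalloy: E = 219.7 GPa, ρ = 8321 kg/m³, cost = 34.10 $/kg
  CFRP laminate: E = 125.3 GPa, ρ = 1595 kg/m³, cost = 63.70 $/kg
  low-carbon steel: E = 203.6 GPa, ρ = 7850 kg/m³, cost = 0.6330 $/kg
  GFRP laminate: E = 34.11 GPa, ρ = 1940 kg/m³, cost = 8.000 $/kg
  low-carbon steel: M = 41.0 MN·m per $
  alumina ceramic: M = 3.42 MN·m per $
  GFRP laminate: M = 2.20 MN·m per $
  copper: M = 1.51 MN·m per $
  CFRP laminate: M = 1.23 MN·m per $
  nickel superalloy: M = 0.774 MN·m per $
Highest index: low-carbon steel.

low-carbon steel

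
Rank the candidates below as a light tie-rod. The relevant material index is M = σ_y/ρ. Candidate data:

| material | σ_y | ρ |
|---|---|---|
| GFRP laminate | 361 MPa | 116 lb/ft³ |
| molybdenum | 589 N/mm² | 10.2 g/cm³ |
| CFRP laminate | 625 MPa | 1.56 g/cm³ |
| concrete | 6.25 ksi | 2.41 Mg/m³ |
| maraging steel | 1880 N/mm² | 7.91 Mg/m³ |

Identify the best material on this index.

CFRP laminate

After converting to SI:
  GFRP laminate: σ_y = 361.0 MPa, ρ = 1858 kg/m³
  molybdenum: σ_y = 589.0 MPa, ρ = 10200 kg/m³
  CFRP laminate: σ_y = 625.0 MPa, ρ = 1560 kg/m³
  concrete: σ_y = 43.09 MPa, ρ = 2410 kg/m³
  maraging steel: σ_y = 1880 MPa, ρ = 7910 kg/m³
  CFRP laminate: M = 401 kN·m/kg
  maraging steel: M = 238 kN·m/kg
  GFRP laminate: M = 194 kN·m/kg
  molybdenum: M = 57.7 kN·m/kg
  concrete: M = 17.9 kN·m/kg
Highest index: CFRP laminate.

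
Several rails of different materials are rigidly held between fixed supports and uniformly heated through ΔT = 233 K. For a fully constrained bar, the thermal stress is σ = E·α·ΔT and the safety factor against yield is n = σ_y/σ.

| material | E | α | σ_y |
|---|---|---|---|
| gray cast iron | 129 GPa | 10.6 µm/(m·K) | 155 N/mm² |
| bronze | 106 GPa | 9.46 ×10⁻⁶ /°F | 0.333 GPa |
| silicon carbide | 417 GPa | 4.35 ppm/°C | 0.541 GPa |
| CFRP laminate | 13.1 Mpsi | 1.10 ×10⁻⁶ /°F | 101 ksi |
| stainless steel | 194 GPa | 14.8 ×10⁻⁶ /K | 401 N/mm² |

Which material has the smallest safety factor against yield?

gray cast iron

Per material, after unit conversion:
  gray cast iron: E = 129.0, α = 10.6, σ_y = 155.0 → σ = 319 MPa, n = 0.486
  bronze: E = 106.0, α = 17.0, σ_y = 333.0 → σ = 421 MPa, n = 0.792
  silicon carbide: E = 417.0, α = 4.35, σ_y = 541.0 → σ = 423 MPa, n = 1.28
  CFRP laminate: E = 90.32, α = 1.98, σ_y = 696.4 → σ = 41.7 MPa, n = 16.7
  stainless steel: E = 194.0, α = 14.8, σ_y = 401.0 → σ = 669 MPa, n = 0.599
Gray cast iron has the lowest safety factor, n = 0.486.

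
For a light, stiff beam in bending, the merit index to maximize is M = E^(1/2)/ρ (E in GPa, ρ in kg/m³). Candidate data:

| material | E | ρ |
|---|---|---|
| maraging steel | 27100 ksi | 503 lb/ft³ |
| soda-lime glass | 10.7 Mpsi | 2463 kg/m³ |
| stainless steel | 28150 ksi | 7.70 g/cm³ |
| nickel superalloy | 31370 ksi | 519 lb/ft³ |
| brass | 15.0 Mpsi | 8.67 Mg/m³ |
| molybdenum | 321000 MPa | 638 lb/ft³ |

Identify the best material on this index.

Putting every candidate on a common basis:
  maraging steel: E = 186.8 GPa, ρ = 8057 kg/m³
  soda-lime glass: E = 73.77 GPa, ρ = 2463 kg/m³
  stainless steel: E = 194.1 GPa, ρ = 7700 kg/m³
  nickel superalloy: E = 216.3 GPa, ρ = 8314 kg/m³
  brass: E = 103.4 GPa, ρ = 8670 kg/m³
  molybdenum: E = 321.0 GPa, ρ = 10220 kg/m³
  soda-lime glass: M = 3.49×10⁻³
  stainless steel: M = 1.81×10⁻³
  nickel superalloy: M = 1.77×10⁻³
  molybdenum: M = 1.75×10⁻³
  maraging steel: M = 1.70×10⁻³
  brass: M = 1.17×10⁻³
The maximum is for soda-lime glass.

soda-lime glass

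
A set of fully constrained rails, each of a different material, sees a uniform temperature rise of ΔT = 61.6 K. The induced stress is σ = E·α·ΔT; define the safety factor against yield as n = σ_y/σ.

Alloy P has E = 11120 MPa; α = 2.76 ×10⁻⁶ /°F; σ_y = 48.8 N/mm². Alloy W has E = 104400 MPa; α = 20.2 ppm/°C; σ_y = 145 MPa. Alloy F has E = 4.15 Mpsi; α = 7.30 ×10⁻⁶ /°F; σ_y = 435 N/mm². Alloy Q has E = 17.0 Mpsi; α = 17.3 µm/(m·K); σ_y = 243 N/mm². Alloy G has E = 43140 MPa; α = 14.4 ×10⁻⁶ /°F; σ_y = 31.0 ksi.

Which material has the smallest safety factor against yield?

alloy W

In consistent units (E in GPa, α in ×10⁻⁶/K, σ_y in MPa):
  alloy P: E = 11.12, α = 4.97, σ_y = 48.80 → σ = 3.40 MPa, n = 14.3
  alloy W: E = 104.4, α = 20.2, σ_y = 145.0 → σ = 130 MPa, n = 1.12
  alloy F: E = 28.61, α = 13.1, σ_y = 435.0 → σ = 23.2 MPa, n = 18.8
  alloy Q: E = 117.2, α = 17.3, σ_y = 243.0 → σ = 125 MPa, n = 1.95
  alloy G: E = 43.14, α = 25.9, σ_y = 213.7 → σ = 68.9 MPa, n = 3.10
The minimum is alloy W at n = 1.12.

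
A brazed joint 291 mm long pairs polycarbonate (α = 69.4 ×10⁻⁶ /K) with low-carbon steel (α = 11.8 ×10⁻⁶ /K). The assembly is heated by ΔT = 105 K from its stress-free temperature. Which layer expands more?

α(polycarbonate) = 69.4×10⁻⁶/K vs α(low-carbon steel) = 11.8×10⁻⁶/K.
Higher α expands more for the same ΔT: polycarbonate.

polycarbonate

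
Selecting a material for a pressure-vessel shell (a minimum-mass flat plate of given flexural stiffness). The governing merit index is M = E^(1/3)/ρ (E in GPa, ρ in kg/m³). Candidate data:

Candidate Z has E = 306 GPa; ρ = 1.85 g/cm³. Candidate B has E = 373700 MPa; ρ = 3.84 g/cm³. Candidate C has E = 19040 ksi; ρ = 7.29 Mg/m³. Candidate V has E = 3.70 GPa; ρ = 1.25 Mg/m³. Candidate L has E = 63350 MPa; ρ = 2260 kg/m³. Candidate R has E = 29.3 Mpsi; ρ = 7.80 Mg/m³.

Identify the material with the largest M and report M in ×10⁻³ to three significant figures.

candidate Z, M = 3.64×10⁻³

Convert each candidate to consistent units, then evaluate M:
  candidate Z: E = 306.0 GPa, ρ = 1850 kg/m³
  candidate B: E = 373.7 GPa, ρ = 3840 kg/m³
  candidate C: E = 131.3 GPa, ρ = 7290 kg/m³
  candidate V: E = 3.700 GPa, ρ = 1250 kg/m³
  candidate L: E = 63.35 GPa, ρ = 2260 kg/m³
  candidate R: E = 202.0 GPa, ρ = 7800 kg/m³
  candidate Z: M = 3.64×10⁻³
  candidate B: M = 1.88×10⁻³
  candidate L: M = 1.76×10⁻³
  candidate V: M = 1.24×10⁻³
  candidate R: M = 0.752×10⁻³
  candidate C: M = 0.697×10⁻³
Candidate Z has the largest M.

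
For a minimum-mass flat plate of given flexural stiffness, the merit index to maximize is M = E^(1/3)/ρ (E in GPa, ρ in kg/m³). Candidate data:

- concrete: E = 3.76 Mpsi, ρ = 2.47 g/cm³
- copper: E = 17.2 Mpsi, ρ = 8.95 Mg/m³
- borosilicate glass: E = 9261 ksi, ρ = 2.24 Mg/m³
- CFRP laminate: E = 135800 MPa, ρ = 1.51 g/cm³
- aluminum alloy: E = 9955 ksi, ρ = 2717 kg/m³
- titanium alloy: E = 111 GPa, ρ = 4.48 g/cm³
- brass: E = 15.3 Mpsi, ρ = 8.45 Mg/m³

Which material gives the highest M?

After converting to SI:
  concrete: E = 25.92 GPa, ρ = 2470 kg/m³
  copper: E = 118.6 GPa, ρ = 8950 kg/m³
  borosilicate glass: E = 63.85 GPa, ρ = 2240 kg/m³
  CFRP laminate: E = 135.8 GPa, ρ = 1510 kg/m³
  aluminum alloy: E = 68.64 GPa, ρ = 2717 kg/m³
  titanium alloy: E = 111.0 GPa, ρ = 4480 kg/m³
  brass: E = 105.5 GPa, ρ = 8450 kg/m³
  CFRP laminate: M = 3.40×10⁻³
  borosilicate glass: M = 1.78×10⁻³
  aluminum alloy: M = 1.51×10⁻³
  concrete: M = 1.20×10⁻³
  titanium alloy: M = 1.07×10⁻³
  brass: M = 0.559×10⁻³
  copper: M = 0.549×10⁻³
CFRP laminate has the largest M.

CFRP laminate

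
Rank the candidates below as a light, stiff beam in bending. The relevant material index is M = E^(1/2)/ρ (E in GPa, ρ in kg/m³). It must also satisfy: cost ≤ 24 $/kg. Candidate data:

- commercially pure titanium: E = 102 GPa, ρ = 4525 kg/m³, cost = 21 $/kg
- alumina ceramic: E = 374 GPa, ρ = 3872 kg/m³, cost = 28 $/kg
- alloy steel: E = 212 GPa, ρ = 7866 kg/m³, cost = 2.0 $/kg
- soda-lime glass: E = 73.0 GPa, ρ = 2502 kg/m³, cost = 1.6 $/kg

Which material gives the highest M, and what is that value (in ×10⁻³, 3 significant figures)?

soda-lime glass, M = 3.41×10⁻³

Screen on constraints: cost ≤ 24 $/kg. Survivors: commercially pure titanium, alloy steel, soda-lime glass.
Per-candidate index values:
  soda-lime glass: M = 3.41×10⁻³
  commercially pure titanium: M = 2.23×10⁻³
  alloy steel: M = 1.85×10⁻³
Soda-lime glass ranks first.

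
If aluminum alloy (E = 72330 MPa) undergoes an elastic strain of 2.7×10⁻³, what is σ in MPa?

195 MPa

E = 72330 MPa = 72.33 GPa.
σ = E·ε = 72330 MPa × 2.7×10⁻³ = 195 MPa.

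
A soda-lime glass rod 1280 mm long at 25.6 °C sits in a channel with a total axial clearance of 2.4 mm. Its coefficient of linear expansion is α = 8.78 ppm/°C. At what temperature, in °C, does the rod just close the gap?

α·L₀·ΔT = 2.4 mm ⇒ ΔT = 2.4 / (8.78×10⁻⁶ × 1280.0) = 213.6 K.
T = 25.6 + 213.6 = 239.2 °C.

239 °C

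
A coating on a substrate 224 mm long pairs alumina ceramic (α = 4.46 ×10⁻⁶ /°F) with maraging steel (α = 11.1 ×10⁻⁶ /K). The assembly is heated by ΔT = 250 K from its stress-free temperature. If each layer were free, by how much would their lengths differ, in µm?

172 µm

alumina ceramic: α = 4.46×10⁻⁶/°F × 9/5 = 8.03×10⁻⁶/K.
Δα = |8.03 − 11.1|×10⁻⁶/K = 3.07×10⁻⁶/K.
ΔL_mismatch = Δα·L·ΔT = 3.07×10⁻⁶ × 224.0 mm × 250.0 K = 172 µm.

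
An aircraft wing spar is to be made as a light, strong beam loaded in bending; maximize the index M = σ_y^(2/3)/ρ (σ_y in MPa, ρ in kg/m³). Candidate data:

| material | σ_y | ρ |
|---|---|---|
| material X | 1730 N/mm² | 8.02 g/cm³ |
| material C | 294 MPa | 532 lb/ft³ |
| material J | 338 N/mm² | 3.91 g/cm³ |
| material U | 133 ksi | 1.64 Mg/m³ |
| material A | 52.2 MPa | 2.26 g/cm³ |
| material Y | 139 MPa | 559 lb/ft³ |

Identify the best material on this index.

material U

In SI units:
  material X: σ_y = 1730 MPa, ρ = 8020 kg/m³
  material C: σ_y = 294.0 MPa, ρ = 8522 kg/m³
  material J: σ_y = 338.0 MPa, ρ = 3910 kg/m³
  material U: σ_y = 917.0 MPa, ρ = 1640 kg/m³
  material A: σ_y = 52.20 MPa, ρ = 2260 kg/m³
  material Y: σ_y = 139.0 MPa, ρ = 8954 kg/m³
  material U: M = 57.6×10⁻³
  material X: M = 18.0×10⁻³
  material J: M = 12.4×10⁻³
  material A: M = 6.18×10⁻³
  material C: M = 5.19×10⁻³
  material Y: M = 3.00×10⁻³
The maximum is for material U.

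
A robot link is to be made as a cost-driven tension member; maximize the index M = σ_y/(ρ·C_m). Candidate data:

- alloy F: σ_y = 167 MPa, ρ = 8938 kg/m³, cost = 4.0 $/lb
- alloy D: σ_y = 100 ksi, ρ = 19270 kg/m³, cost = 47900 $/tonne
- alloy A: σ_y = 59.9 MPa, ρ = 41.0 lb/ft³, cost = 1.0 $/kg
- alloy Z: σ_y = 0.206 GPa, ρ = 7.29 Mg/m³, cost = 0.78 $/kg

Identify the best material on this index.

alloy A

After converting to SI:
  alloy F: σ_y = 167.0 MPa, ρ = 8938 kg/m³, cost = 8.818 $/kg
  alloy D: σ_y = 689.5 MPa, ρ = 19270 kg/m³, cost = 47.90 $/kg
  alloy A: σ_y = 59.90 MPa, ρ = 656.8 kg/m³, cost = 1.000 $/kg
  alloy Z: σ_y = 206.0 MPa, ρ = 7290 kg/m³, cost = 0.7800 $/kg
  alloy A: M = 91.2 kN·m per $
  alloy Z: M = 36.2 kN·m per $
  alloy F: M = 2.12 kN·m per $
  alloy D: M = 0.747 kN·m per $
Highest index: alloy A.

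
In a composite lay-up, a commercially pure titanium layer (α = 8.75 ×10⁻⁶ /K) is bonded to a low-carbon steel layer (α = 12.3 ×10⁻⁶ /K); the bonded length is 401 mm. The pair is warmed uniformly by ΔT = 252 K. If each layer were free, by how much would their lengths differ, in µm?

Δα = |8.75 − 12.3|×10⁻⁶/K = 3.55×10⁻⁶/K.
ΔL_mismatch = Δα·L·ΔT = 3.55×10⁻⁶ × 401.0 mm × 252.0 K = 359 µm.

359 µm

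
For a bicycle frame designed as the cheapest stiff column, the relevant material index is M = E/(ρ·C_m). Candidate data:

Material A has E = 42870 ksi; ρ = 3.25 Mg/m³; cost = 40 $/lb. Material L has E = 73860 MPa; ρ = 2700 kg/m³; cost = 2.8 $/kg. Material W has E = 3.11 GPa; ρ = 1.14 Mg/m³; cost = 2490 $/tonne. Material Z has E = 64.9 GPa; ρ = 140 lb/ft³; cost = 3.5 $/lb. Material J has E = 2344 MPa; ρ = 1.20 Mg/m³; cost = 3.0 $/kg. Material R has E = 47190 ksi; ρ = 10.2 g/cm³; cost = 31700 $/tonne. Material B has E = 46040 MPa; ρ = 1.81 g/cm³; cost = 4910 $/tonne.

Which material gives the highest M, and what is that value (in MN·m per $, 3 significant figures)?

material L, M = 9.77 MN·m per $

Convert each candidate to consistent units, then evaluate M:
  material A: E = 295.6 GPa, ρ = 3250 kg/m³, cost = 88.18 $/kg
  material L: E = 73.86 GPa, ρ = 2700 kg/m³, cost = 2.800 $/kg
  material W: E = 3.110 GPa, ρ = 1140 kg/m³, cost = 2.490 $/kg
  material Z: E = 64.90 GPa, ρ = 2243 kg/m³, cost = 7.716 $/kg
  material J: E = 2.344 GPa, ρ = 1200 kg/m³, cost = 3.000 $/kg
  material R: E = 325.4 GPa, ρ = 10200 kg/m³, cost = 31.70 $/kg
  material B: E = 46.04 GPa, ρ = 1810 kg/m³, cost = 4.910 $/kg
  material L: M = 9.77 MN·m per $
  material B: M = 5.18 MN·m per $
  material Z: M = 3.75 MN·m per $
  material W: M = 1.10 MN·m per $
  material A: M = 1.03 MN·m per $
  material R: M = 1.01 MN·m per $
  material J: M = 0.651 MN·m per $
Material L ranks first.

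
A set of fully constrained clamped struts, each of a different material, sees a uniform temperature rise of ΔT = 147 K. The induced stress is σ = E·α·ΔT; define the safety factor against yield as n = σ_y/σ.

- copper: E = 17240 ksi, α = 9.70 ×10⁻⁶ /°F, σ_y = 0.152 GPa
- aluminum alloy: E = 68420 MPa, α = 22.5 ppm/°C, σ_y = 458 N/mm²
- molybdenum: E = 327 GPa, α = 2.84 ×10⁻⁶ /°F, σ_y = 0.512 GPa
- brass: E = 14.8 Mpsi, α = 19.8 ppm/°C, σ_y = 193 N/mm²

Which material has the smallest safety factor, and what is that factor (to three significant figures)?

copper, n = 0.498

With everything in SI (GPa, ×10⁻⁶/K, MPa):
  copper: E = 118.9, α = 17.5, σ_y = 152.0 → σ = 305 MPa, n = 0.498
  aluminum alloy: E = 68.42, α = 22.5, σ_y = 458.0 → σ = 226 MPa, n = 2.02
  molybdenum: E = 327.0, α = 5.11, σ_y = 512.0 → σ = 246 MPa, n = 2.08
  brass: E = 102.0, α = 19.8, σ_y = 193.0 → σ = 297 MPa, n = 0.650
Smallest n: copper with n = 0.498.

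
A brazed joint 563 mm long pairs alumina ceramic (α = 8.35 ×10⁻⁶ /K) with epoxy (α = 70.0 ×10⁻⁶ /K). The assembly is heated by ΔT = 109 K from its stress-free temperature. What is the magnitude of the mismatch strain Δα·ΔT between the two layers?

Δα = |8.35 − 70.0|×10⁻⁶/K = 61.6×10⁻⁶/K.
Mismatch strain = Δα·ΔT = 61.6×10⁻⁶ × 109.0 = 6.72×10⁻³.

6.72×10⁻³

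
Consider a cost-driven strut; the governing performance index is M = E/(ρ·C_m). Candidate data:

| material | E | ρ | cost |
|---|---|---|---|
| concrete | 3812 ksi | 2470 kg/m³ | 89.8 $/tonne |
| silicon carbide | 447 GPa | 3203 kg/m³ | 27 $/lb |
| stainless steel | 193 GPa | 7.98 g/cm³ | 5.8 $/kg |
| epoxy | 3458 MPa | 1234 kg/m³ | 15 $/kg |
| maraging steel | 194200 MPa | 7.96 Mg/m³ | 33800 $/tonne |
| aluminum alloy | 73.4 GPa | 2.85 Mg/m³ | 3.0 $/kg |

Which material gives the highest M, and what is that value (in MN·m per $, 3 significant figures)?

After converting to SI:
  concrete: E = 26.28 GPa, ρ = 2470 kg/m³, cost = 0.08980 $/kg
  silicon carbide: E = 447.0 GPa, ρ = 3203 kg/m³, cost = 59.52 $/kg
  stainless steel: E = 193.0 GPa, ρ = 7980 kg/m³, cost = 5.800 $/kg
  epoxy: E = 3.458 GPa, ρ = 1234 kg/m³, cost = 15.00 $/kg
  maraging steel: E = 194.2 GPa, ρ = 7960 kg/m³, cost = 33.80 $/kg
  aluminum alloy: E = 73.40 GPa, ρ = 2850 kg/m³, cost = 3.000 $/kg
  concrete: M = 118 MN·m per $
  aluminum alloy: M = 8.58 MN·m per $
  stainless steel: M = 4.17 MN·m per $
  silicon carbide: M = 2.34 MN·m per $
  maraging steel: M = 0.722 MN·m per $
  epoxy: M = 0.187 MN·m per $
The maximum is for concrete.

concrete, M = 118 MN·m per $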